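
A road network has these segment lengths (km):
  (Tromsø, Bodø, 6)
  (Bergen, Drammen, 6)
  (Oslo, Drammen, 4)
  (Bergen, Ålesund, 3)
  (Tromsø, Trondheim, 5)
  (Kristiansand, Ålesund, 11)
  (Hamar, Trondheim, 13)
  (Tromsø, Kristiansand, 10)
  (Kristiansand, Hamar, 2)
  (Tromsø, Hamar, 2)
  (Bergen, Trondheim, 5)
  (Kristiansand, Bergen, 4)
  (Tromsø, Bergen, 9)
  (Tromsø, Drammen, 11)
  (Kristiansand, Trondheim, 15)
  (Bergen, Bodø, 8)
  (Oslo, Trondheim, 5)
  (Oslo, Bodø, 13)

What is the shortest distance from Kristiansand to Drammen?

A few of the Kristiansand→Drammen routes:
Kristiansand→Bergen→Trondheim→Oslo→Drammen: 4 + 5 + 5 + 4 = 18
Kristiansand→Bergen→Drammen: 4 + 6 = 10
Kristiansand→Hamar→Tromsø→Trondheim→Oslo→Drammen: 2 + 2 + 5 + 5 + 4 = 18
Kristiansand→Hamar→Tromsø→Trondheim→Bergen→Drammen: 2 + 2 + 5 + 5 + 6 = 20
Kristiansand→Hamar→Tromsø→Bergen→Drammen: 2 + 2 + 9 + 6 = 19
Kristiansand→Hamar→Tromsø→Drammen: 2 + 2 + 11 = 15
The minimum is 10 km.

10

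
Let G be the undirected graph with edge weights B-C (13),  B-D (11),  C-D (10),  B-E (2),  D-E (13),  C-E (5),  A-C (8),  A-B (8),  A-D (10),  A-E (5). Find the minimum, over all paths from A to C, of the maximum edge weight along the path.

Some routes from A to C:
A -> B -> E -> C: max(8, 2, 5) = 8
A -> E -> C: max(5, 5) = 5
A -> D -> C: max(10, 10) = 10
A -> C: max(8) = 8
Best route has worst link 5.

5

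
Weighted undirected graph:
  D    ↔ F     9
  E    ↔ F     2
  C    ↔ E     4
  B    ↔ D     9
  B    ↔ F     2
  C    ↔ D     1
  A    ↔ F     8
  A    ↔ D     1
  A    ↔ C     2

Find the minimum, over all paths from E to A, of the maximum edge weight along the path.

4

Checking several routes:
E - F - A: max(2, 8) = 8
E - C - D - F - A: max(4, 1, 9, 8) = 9
E - C - D - A: max(4, 1, 1) = 4
E - C - A: max(4, 2) = 4
E - C - D - B - F - A: max(4, 1, 9, 2, 8) = 9
Best route has worst link 4.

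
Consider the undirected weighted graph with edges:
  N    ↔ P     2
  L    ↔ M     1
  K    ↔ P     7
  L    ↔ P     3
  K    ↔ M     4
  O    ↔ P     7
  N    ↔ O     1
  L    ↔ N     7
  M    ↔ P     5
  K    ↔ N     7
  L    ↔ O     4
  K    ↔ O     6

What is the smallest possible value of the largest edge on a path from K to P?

4

Comparing a few candidate routes:
K -> M -> L -> O -> N -> P: max(4, 1, 4, 1, 2) = 4
K -> M -> L -> P: max(4, 1, 3) = 4
K -> O -> N -> P: max(6, 1, 2) = 6
K -> M -> P: max(4, 5) = 5
Smallest bottleneck: 4.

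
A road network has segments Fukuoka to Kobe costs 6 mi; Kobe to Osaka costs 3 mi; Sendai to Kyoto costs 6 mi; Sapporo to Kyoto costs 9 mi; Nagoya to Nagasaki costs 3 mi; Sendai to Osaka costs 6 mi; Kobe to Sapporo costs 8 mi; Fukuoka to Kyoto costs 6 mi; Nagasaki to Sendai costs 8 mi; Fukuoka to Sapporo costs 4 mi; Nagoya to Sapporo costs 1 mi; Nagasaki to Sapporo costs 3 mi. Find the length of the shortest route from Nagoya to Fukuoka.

Some routes from Nagoya to Fukuoka:
Nagoya→Nagasaki→Sapporo→Fukuoka: 3 + 3 + 4 = 10
Nagoya→Sapporo→Kobe→Fukuoka: 1 + 8 + 6 = 15
Nagoya→Nagasaki→Sapporo→Kobe→Fukuoka: 3 + 3 + 8 + 6 = 20
Nagoya→Nagasaki→Sapporo→Kyoto→Fukuoka: 3 + 3 + 9 + 6 = 21
Nagoya→Sapporo→Fukuoka: 1 + 4 = 5
Nagoya→Sapporo→Kyoto→Fukuoka: 1 + 9 + 6 = 16
Shortest: 5 mi.

5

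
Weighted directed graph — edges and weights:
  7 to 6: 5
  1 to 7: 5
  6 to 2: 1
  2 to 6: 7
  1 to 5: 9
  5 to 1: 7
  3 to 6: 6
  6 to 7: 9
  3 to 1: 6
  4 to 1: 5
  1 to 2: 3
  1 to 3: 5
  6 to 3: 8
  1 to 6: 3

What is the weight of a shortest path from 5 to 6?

10

Paths from 5 to 6:
5→1→3→6: 7 + 5 + 6 = 18
5→1→7→6: 7 + 5 + 5 = 17
5→1→2→6: 7 + 3 + 7 = 17
5→1→6: 7 + 3 = 10
Best route has total 10.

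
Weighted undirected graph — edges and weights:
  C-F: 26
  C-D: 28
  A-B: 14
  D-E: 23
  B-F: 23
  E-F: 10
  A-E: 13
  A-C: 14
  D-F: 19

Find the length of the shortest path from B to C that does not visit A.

49

Routes from B to C avoiding A:
B -> F -> D -> C: 23 + 19 + 28 = 70
B -> F -> E -> D -> C: 23 + 10 + 23 + 28 = 84
B -> F -> C: 23 + 26 = 49
Shortest: 49.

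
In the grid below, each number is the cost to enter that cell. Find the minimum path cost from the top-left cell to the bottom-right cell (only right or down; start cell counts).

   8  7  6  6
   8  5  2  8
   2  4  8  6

36

Take [0,0] [0,1] [1,1] [1,2] [1,3] [2,3] for a total of 8 + 7 + 5 + 2 + 8 + 6 = 36.
For comparison, the top-then-right route costs 41.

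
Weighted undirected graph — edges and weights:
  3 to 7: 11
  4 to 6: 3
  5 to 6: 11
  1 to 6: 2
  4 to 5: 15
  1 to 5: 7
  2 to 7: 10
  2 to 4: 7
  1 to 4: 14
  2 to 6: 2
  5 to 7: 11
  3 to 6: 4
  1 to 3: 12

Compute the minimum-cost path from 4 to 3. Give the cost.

Checking several routes:
4-2-6-3: 7 + 2 + 4 = 13
4-1-6-3: 14 + 2 + 4 = 20
4-2-6-1-3: 7 + 2 + 2 + 12 = 23
4-6-1-3: 3 + 2 + 12 = 17
4-6-3: 3 + 4 = 7
Best route has total 7.

7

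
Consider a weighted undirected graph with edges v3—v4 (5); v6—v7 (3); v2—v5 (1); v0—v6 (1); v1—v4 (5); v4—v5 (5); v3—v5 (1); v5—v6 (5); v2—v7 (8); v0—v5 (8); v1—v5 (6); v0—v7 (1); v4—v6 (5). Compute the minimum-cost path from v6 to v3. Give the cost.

Checking several routes:
v6 -> v0 -> v5 -> v3: 1 + 8 + 1 = 10
v6 -> v5 -> v3: 5 + 1 = 6
v6 -> v4 -> v5 -> v3: 5 + 5 + 1 = 11
v6 -> v4 -> v3: 5 + 5 = 10
v6 -> v0 -> v7 -> v2 -> v5 -> v3: 1 + 1 + 8 + 1 + 1 = 12
v6 -> v7 -> v2 -> v5 -> v3: 3 + 8 + 1 + 1 = 13
Shortest: 6.

6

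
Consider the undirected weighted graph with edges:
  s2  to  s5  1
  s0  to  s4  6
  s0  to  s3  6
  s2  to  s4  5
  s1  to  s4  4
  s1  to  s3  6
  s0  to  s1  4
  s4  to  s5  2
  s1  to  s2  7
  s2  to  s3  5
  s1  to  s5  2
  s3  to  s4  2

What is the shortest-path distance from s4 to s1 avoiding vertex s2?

4

Some routes from s4 to s1 avoiding s2:
s4→s5→s1: 2 + 2 = 4
s4→s1: 4
s4→s3→s1: 2 + 6 = 8
s4→s0→s1: 6 + 4 = 10
The minimum is 4.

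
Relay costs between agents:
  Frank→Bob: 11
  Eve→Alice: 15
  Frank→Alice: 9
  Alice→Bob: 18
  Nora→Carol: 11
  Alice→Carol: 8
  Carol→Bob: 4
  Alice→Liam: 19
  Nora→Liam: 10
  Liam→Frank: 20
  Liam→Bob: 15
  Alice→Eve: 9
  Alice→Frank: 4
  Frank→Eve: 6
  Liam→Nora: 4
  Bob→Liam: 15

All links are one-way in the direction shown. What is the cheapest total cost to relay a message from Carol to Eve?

Candidate routes:
Carol - Bob - Liam - Frank - Alice - Eve: 4 + 15 + 20 + 9 + 9 = 57
Carol - Bob - Liam - Frank - Eve: 4 + 15 + 20 + 6 = 45
Best route has total 45.

45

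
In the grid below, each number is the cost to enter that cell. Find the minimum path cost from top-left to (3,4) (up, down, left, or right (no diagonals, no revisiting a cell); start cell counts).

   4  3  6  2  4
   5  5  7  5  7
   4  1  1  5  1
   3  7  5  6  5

Cheapest: r0c0→r0c1→r1c1→r2c1→r2c2→r2c3→r2c4→r3c4
  4 + 3 + 5 + 1 + 1 + 5 + 1 + 5 = 25

25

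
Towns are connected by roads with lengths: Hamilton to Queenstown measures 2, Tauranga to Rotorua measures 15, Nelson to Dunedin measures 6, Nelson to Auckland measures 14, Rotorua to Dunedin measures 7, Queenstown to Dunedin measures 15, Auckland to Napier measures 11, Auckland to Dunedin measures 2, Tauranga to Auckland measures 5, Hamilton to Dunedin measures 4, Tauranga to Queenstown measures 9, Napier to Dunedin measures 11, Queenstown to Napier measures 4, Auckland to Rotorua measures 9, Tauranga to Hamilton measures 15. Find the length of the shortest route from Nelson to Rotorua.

13

Some routes from Nelson to Rotorua:
Nelson -> Dunedin -> Auckland -> Rotorua: 6 + 2 + 9 = 17
Nelson -> Auckland -> Rotorua: 14 + 9 = 23
Nelson -> Dunedin -> Rotorua: 6 + 7 = 13
Best route has total 13.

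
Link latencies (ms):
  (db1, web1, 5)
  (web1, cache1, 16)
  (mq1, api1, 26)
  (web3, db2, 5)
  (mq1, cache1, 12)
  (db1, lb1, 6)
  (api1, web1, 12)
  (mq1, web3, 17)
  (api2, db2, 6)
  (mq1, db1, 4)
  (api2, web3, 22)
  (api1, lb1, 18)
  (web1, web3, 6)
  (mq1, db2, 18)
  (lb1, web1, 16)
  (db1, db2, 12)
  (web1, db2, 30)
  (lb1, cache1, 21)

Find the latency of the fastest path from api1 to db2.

23

Comparing a few candidate routes:
api1 - lb1 - db1 - web1 - web3 - db2: 18 + 6 + 5 + 6 + 5 = 40
api1 - web1 - db1 - mq1 - db2: 12 + 5 + 4 + 18 = 39
api1 - mq1 - db1 - db2: 26 + 4 + 12 = 42
api1 - web1 - web3 - db2: 12 + 6 + 5 = 23
api1 - web1 - db1 - db2: 12 + 5 + 12 = 29
api1 - lb1 - db1 - db2: 18 + 6 + 12 = 36
The minimum is 23 ms.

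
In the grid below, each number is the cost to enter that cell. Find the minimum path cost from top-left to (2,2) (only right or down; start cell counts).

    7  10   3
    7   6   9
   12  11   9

Best path: r0c0 -> r0c1 -> r0c2 -> r1c2 -> r2c2
Cost: 7 + 10 + 3 + 9 + 9 = 38

38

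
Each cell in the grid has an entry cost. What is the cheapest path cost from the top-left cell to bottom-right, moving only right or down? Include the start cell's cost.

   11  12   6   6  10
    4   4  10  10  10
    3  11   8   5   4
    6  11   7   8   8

54

One optimal route is [0,0]→[1,0]→[1,1]→[1,2]→[2,2]→[2,3]→[2,4]→[3,4].
Its cost is 11 + 4 + 4 + 10 + 8 + 5 + 4 + 8 = 54.
(Top row then right column would cost 67.)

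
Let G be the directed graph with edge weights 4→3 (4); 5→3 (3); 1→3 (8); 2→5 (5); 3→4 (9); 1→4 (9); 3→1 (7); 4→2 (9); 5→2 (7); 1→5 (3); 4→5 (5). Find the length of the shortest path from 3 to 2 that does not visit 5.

Paths from 3 to 2 avoiding 5:
3→4→2: 9 + 9 = 18
3→1→4→2: 7 + 9 + 9 = 25
Shortest: 18.

18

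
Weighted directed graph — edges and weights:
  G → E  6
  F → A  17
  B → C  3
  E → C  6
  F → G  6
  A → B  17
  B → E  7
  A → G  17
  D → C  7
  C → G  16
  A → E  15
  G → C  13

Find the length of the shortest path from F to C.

18

Some routes from F to C:
F -> G -> C: 6 + 13 = 19
F -> G -> E -> C: 6 + 6 + 6 = 18
F -> A -> B -> C: 17 + 17 + 3 = 37
Best route has total 18.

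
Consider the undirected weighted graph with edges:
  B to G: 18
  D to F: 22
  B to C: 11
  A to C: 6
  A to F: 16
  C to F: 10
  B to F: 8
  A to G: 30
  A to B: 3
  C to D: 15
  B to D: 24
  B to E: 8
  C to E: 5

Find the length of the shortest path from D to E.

Comparing a few candidate routes:
D→F→C→E: 22 + 10 + 5 = 37
D→C→E: 15 + 5 = 20
D→B→E: 24 + 8 = 32
D→F→B→E: 22 + 8 + 8 = 38
D→C→A→B→E: 15 + 6 + 3 + 8 = 32
D→C→B→E: 15 + 11 + 8 = 34
The minimum is 20.

20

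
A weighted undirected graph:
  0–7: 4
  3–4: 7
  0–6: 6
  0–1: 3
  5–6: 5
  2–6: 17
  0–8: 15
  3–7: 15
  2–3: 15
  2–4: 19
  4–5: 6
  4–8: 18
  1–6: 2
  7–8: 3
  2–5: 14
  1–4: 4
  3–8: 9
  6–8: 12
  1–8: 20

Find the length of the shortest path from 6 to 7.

9

A few of the 6→7 routes:
6-1-0-7: 2 + 3 + 4 = 9
6-8-7: 12 + 3 = 15
6-5-4-1-0-7: 5 + 6 + 4 + 3 + 4 = 22
6-0-7: 6 + 4 = 10
6-0-8-7: 6 + 15 + 3 = 24
6-1-0-8-7: 2 + 3 + 15 + 3 = 23
Best route has total 9.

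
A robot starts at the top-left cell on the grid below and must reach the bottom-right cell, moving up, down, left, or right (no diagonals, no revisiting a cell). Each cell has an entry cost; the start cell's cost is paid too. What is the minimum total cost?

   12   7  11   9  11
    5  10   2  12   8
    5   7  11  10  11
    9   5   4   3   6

Take r0c0 r1c0 r2c0 r2c1 r3c1 r3c2 r3c3 r3c4 for a total of 12 + 5 + 5 + 7 + 5 + 4 + 3 + 6 = 47.

47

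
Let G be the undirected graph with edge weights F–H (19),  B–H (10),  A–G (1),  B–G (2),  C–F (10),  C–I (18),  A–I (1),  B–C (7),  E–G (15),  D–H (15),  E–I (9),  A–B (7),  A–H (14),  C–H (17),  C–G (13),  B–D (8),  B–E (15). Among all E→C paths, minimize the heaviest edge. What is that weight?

Checking several routes:
E → I → A → B → C: max(9, 1, 7, 7) = 9
E → I → A → G → B → C: max(9, 1, 1, 2, 7) = 9
E → I → A → G → C: max(9, 1, 1, 13) = 13
Best route has worst link 9.

9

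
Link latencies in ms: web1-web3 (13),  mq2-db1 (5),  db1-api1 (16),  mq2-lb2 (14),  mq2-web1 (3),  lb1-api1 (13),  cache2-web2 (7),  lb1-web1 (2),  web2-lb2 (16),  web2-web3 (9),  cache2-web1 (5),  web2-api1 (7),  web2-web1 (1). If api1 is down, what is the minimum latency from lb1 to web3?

12

Paths from lb1 to web3 avoiding api1:
lb1-web1-cache2-web2-web3: 2 + 5 + 7 + 9 = 23
lb1-web1-mq2-lb2-web2-web3: 2 + 3 + 14 + 16 + 9 = 44
lb1-web1-web2-web3: 2 + 1 + 9 = 12
lb1-web1-web3: 2 + 13 = 15
Shortest: 12 ms.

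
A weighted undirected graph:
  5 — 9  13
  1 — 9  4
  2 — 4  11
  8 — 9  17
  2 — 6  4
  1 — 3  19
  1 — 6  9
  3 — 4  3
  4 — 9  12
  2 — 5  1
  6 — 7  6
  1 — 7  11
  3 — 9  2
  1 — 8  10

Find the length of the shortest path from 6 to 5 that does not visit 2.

Comparing a few candidate routes:
6→1→3→9→5: 9 + 19 + 2 + 13 = 43
6→7→1→9→5: 6 + 11 + 4 + 13 = 34
6→1→8→9→5: 9 + 10 + 17 + 13 = 49
6→1→9→5: 9 + 4 + 13 = 26
6→7→1→3→9→5: 6 + 11 + 19 + 2 + 13 = 51
Best route has total 26.

26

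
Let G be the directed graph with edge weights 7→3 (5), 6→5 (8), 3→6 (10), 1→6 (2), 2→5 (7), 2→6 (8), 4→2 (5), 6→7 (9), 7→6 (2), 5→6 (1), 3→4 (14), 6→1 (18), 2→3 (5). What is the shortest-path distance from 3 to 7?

Candidate routes:
3 -> 4 -> 2 -> 5 -> 6 -> 7: 14 + 5 + 7 + 1 + 9 = 36
3 -> 4 -> 2 -> 6 -> 7: 14 + 5 + 8 + 9 = 36
3 -> 6 -> 7: 10 + 9 = 19
Shortest: 19.

19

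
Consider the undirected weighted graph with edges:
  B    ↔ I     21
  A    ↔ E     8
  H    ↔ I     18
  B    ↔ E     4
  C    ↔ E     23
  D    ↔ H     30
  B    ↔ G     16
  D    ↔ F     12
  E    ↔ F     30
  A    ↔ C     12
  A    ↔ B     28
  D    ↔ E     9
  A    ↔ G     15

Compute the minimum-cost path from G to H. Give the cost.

55

Comparing a few candidate routes:
G -> B -> E -> D -> H: 16 + 4 + 9 + 30 = 59
G -> A -> E -> B -> I -> H: 15 + 8 + 4 + 21 + 18 = 66
G -> A -> B -> I -> H: 15 + 28 + 21 + 18 = 82
G -> A -> E -> D -> H: 15 + 8 + 9 + 30 = 62
G -> B -> I -> H: 16 + 21 + 18 = 55
Best route has total 55.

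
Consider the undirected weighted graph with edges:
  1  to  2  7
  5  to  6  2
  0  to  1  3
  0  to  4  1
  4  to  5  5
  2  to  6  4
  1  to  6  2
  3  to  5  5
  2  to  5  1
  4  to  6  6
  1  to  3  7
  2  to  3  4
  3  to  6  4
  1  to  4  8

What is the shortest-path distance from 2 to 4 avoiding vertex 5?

Some routes from 2 to 4 avoiding 5:
2 - 1 - 0 - 4: 7 + 3 + 1 = 11
2 - 6 - 1 - 0 - 4: 4 + 2 + 3 + 1 = 10
2 - 6 - 4: 4 + 6 = 10
Shortest: 10.

10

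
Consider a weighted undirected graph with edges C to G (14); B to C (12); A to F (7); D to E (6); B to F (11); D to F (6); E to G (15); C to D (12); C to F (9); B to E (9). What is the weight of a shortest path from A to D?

Checking several routes:
A - F - D: 7 + 6 = 13
A - F - B - C - D: 7 + 11 + 12 + 12 = 42
A - F - B - E - D: 7 + 11 + 9 + 6 = 33
A - F - C - D: 7 + 9 + 12 = 28
Best route has total 13.

13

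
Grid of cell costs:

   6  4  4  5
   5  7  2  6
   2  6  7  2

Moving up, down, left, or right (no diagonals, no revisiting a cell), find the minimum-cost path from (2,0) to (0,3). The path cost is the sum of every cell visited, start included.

Take [2,0] → [1,0] → [1,1] → [1,2] → [0,2] → [0,3] for a total of 2 + 5 + 7 + 2 + 4 + 5 = 25.

25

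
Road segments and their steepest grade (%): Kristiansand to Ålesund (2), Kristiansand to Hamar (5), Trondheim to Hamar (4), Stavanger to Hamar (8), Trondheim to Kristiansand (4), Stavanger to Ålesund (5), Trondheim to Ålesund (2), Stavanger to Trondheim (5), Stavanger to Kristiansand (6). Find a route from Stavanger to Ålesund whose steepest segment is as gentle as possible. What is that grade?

Comparing a few candidate routes:
Stavanger-Trondheim-Ålesund: max(5, 2) = 5
Stavanger-Trondheim-Kristiansand-Ålesund: max(5, 4, 2) = 5
Stavanger-Trondheim-Hamar-Kristiansand-Ålesund: max(5, 4, 5, 2) = 5
Stavanger-Kristiansand-Trondheim-Ålesund: max(6, 4, 2) = 6
Stavanger-Ålesund: max(5) = 5
Best route has worst link 5%.

5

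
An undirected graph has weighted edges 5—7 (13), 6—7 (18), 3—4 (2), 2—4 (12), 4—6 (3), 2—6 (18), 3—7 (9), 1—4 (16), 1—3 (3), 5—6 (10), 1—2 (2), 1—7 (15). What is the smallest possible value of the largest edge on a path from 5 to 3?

10

A few of the 5→3 routes:
5-6-4-2-1-3: max(10, 3, 12, 2, 3) = 12
5-6-4-3: max(10, 3, 2) = 10
5-7-3: max(13, 9) = 13
The minimum achievable maximum is 10.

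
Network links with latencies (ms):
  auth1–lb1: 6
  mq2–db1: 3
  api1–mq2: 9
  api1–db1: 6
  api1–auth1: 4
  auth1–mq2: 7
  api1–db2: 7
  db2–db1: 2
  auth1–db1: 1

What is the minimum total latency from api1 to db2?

7

Checking several routes:
api1-mq2-db1-db2: 9 + 3 + 2 = 14
api1-db2: 7
api1-auth1-db1-db2: 4 + 1 + 2 = 7
api1-db1-db2: 6 + 2 = 8
The minimum is 7 ms.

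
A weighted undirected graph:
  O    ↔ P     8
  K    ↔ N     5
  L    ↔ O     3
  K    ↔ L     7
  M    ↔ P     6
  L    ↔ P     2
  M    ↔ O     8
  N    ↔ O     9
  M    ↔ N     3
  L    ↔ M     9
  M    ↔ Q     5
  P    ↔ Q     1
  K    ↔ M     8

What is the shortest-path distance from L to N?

Checking several routes:
L→P→Q→M→N: 2 + 1 + 5 + 3 = 11
L→P→M→N: 2 + 6 + 3 = 11
L→O→N: 3 + 9 = 12
Shortest: 11.

11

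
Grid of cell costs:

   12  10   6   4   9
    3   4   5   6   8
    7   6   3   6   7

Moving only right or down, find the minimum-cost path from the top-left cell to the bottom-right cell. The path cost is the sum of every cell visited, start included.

Path [0,0] -> [1,0] -> [1,1] -> [1,2] -> [2,2] -> [2,3] -> [2,4]: 12 + 3 + 4 + 5 + 3 + 6 + 7 = 40.
For comparison, the top-then-right route costs 56.

40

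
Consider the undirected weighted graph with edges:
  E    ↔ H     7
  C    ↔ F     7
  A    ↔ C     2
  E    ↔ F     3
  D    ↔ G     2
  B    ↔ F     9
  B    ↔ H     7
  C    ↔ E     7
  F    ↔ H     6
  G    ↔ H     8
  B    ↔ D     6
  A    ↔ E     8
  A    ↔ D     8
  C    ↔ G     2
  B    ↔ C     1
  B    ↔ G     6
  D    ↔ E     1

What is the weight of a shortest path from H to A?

Some routes from H to A:
H - F - E - D - G - C - A: 6 + 3 + 1 + 2 + 2 + 2 = 16
H - E - D - G - C - A: 7 + 1 + 2 + 2 + 2 = 14
H - F - C - A: 6 + 7 + 2 = 15
H - E - A: 7 + 8 = 15
H - B - C - A: 7 + 1 + 2 = 10
H - G - C - A: 8 + 2 + 2 = 12
Best route has total 10.

10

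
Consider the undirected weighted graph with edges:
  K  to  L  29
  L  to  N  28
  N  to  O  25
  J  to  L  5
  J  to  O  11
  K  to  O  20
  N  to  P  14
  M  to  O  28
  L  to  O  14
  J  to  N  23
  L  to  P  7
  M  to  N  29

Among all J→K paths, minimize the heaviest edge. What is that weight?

Comparing a few candidate routes:
J-L-P-N-O-K: max(5, 7, 14, 25, 20) = 25
J-L-O-K: max(5, 14, 20) = 20
J-O-K: max(11, 20) = 20
J-N-O-K: max(23, 25, 20) = 25
J-N-L-O-K: max(23, 28, 14, 20) = 28
J-N-P-L-O-K: max(23, 14, 7, 14, 20) = 23
Best route has worst link 20.

20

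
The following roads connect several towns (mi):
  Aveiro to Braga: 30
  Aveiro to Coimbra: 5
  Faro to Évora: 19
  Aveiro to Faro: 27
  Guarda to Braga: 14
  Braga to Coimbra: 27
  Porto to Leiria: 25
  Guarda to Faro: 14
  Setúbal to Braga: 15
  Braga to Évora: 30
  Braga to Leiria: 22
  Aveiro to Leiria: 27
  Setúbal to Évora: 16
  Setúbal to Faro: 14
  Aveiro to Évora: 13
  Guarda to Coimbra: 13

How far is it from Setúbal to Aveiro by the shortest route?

A few of the Setúbal→Aveiro routes:
Setúbal→Évora→Aveiro: 16 + 13 = 29
Setúbal→Braga→Aveiro: 15 + 30 = 45
Setúbal→Faro→Aveiro: 14 + 27 = 41
Best route has total 29 mi.

29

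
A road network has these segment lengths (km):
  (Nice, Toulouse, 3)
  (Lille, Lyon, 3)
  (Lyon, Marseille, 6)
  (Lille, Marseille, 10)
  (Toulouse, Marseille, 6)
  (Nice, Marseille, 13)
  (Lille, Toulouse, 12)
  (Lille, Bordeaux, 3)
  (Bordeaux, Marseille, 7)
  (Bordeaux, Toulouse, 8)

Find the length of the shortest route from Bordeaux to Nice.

11

Some routes from Bordeaux to Nice:
Bordeaux→Lille→Toulouse→Nice: 3 + 12 + 3 = 18
Bordeaux→Marseille→Toulouse→Nice: 7 + 6 + 3 = 16
Bordeaux→Lille→Lyon→Marseille→Toulouse→Nice: 3 + 3 + 6 + 6 + 3 = 21
Bordeaux→Marseille→Nice: 7 + 13 = 20
Bordeaux→Toulouse→Nice: 8 + 3 = 11
The minimum is 11 km.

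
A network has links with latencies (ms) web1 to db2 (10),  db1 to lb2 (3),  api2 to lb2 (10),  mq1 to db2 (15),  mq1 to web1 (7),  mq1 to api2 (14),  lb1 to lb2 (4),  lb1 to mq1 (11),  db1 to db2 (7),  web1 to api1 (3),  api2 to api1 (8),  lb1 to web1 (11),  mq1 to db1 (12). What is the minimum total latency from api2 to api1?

8

Checking several routes:
api2→lb2→lb1→web1→api1: 10 + 4 + 11 + 3 = 28
api2→mq1→web1→api1: 14 + 7 + 3 = 24
api2→api1: 8
The minimum is 8 ms.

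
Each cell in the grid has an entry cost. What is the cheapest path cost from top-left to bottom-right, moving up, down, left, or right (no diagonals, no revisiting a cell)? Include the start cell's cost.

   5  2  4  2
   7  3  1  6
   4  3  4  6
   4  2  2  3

Path [0,0] → [0,1] → [1,1] → [1,2] → [2,2] → [3,2] → [3,3]: 5 + 2 + 3 + 1 + 4 + 2 + 3 = 20.

20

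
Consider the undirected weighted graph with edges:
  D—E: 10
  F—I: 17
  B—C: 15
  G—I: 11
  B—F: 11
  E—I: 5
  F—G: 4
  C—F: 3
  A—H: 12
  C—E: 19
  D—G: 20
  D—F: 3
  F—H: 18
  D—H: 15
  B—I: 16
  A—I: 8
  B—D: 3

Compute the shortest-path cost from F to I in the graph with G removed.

17

Comparing a few candidate routes:
F → B → I: 11 + 16 = 27
F → C → E → I: 3 + 19 + 5 = 27
F → I: 17
F → D → E → I: 3 + 10 + 5 = 18
F → D → B → I: 3 + 3 + 16 = 22
Best route has total 17.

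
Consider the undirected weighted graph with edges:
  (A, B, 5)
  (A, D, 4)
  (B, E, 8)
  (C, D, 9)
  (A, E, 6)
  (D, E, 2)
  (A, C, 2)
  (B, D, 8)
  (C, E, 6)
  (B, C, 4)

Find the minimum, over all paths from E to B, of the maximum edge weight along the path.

4

A few of the E→B routes:
E - C - A - B: max(6, 2, 5) = 6
E - C - B: max(6, 4) = 6
E - D - A - C - B: max(2, 4, 2, 4) = 4
E - D - A - B: max(2, 4, 5) = 5
Smallest bottleneck: 4.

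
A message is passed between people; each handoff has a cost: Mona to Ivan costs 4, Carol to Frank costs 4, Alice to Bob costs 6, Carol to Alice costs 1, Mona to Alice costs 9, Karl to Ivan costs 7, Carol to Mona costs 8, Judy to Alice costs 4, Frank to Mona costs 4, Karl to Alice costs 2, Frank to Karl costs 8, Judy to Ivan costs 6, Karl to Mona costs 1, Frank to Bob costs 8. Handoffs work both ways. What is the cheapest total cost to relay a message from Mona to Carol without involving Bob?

4

Some routes from Mona to Carol avoiding Bob:
Mona→Frank→Carol: 4 + 4 = 8
Mona→Karl→Alice→Carol: 1 + 2 + 1 = 4
Mona→Carol: 8
Best route has total 4.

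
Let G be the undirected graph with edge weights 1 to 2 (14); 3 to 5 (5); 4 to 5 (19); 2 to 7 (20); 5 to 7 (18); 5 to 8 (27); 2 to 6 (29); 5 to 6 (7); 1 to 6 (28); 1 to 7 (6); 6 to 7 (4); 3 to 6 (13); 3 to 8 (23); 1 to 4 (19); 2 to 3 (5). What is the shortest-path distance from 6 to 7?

4

A few of the 6→7 routes:
6→1→7: 28 + 6 = 34
6→5→7: 7 + 18 = 25
6→7: 4
Shortest: 4.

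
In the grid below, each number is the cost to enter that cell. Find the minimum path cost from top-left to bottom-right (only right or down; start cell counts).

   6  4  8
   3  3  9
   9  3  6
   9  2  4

Cheapest: [0,0] [1,0] [1,1] [2,1] [3,1] [3,2]
  6 + 3 + 3 + 3 + 2 + 4 = 21
(Top row then right column would cost 37.)

21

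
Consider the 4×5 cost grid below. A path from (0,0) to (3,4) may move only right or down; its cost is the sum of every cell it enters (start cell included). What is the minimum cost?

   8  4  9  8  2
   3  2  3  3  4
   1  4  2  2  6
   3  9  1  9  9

35

Best path: (0,0) (1,0) (1,1) (1,2) (2,2) (2,3) (2,4) (3,4)
Cost: 8 + 3 + 2 + 3 + 2 + 2 + 6 + 9 = 35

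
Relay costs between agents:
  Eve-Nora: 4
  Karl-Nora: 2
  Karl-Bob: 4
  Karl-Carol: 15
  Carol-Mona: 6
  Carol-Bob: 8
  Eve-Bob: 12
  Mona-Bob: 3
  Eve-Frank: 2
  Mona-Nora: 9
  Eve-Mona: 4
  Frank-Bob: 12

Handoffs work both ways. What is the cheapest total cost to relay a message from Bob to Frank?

Checking several routes:
Bob → Frank: 12
Bob → Karl → Nora → Eve → Frank: 4 + 2 + 4 + 2 = 12
Bob → Mona → Nora → Eve → Frank: 3 + 9 + 4 + 2 = 18
Bob → Eve → Frank: 12 + 2 = 14
Bob → Mona → Eve → Frank: 3 + 4 + 2 = 9
The minimum is 9.

9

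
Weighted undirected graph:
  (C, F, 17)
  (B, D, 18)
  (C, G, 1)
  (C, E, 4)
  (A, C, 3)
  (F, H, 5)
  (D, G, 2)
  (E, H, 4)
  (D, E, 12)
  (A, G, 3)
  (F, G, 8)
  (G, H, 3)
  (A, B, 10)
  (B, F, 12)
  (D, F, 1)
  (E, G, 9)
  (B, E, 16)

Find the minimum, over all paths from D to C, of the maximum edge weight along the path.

A few of the D→C routes:
D→G→C: max(2, 1) = 2
D→G→H→E→C: max(2, 3, 4, 4) = 4
D→F→H→G→C: max(1, 5, 3, 1) = 5
D→F→H→E→C: max(1, 5, 4, 4) = 5
D→G→A→C: max(2, 3, 3) = 3
The minimum achievable maximum is 2.

2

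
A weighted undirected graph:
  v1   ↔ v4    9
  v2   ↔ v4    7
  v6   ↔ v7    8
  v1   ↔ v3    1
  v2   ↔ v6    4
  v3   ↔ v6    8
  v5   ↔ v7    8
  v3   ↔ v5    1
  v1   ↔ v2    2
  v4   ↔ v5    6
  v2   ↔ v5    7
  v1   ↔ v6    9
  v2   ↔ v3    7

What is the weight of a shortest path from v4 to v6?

Checking several routes:
v4→v5→v3→v1→v2→v6: 6 + 1 + 1 + 2 + 4 = 14
v4→v5→v3→v6: 6 + 1 + 8 = 15
v4→v1→v2→v6: 9 + 2 + 4 = 15
v4→v2→v6: 7 + 4 = 11
Shortest: 11.

11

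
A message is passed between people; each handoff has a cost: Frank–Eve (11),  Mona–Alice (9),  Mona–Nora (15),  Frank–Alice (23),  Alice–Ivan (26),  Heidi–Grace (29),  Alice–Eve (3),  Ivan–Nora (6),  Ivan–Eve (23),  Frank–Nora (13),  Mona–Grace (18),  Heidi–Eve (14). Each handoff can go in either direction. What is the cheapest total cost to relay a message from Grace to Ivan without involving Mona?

66

Comparing a few candidate routes:
Grace -> Heidi -> Eve -> Frank -> Nora -> Ivan: 29 + 14 + 11 + 13 + 6 = 73
Grace -> Heidi -> Eve -> Alice -> Ivan: 29 + 14 + 3 + 26 = 72
Grace -> Heidi -> Eve -> Ivan: 29 + 14 + 23 = 66
Grace -> Heidi -> Eve -> Alice -> Frank -> Nora -> Ivan: 29 + 14 + 3 + 23 + 13 + 6 = 88
Best route has total 66.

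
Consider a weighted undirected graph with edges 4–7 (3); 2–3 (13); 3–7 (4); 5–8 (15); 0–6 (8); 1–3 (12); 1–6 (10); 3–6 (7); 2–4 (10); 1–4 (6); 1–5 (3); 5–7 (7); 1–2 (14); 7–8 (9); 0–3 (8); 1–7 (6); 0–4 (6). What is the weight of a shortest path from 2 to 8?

22

Checking several routes:
2 -> 4 -> 7 -> 8: 10 + 3 + 9 = 22
2 -> 1 -> 7 -> 8: 14 + 6 + 9 = 29
2 -> 4 -> 1 -> 7 -> 8: 10 + 6 + 6 + 9 = 31
2 -> 3 -> 7 -> 8: 13 + 4 + 9 = 26
Best route has total 22.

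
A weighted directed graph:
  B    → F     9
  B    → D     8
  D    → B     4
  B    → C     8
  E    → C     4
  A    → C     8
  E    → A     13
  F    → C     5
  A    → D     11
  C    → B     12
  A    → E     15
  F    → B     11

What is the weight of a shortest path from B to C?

8

Candidate routes:
B - F - C: 9 + 5 = 14
B - C: 8
Shortest: 8.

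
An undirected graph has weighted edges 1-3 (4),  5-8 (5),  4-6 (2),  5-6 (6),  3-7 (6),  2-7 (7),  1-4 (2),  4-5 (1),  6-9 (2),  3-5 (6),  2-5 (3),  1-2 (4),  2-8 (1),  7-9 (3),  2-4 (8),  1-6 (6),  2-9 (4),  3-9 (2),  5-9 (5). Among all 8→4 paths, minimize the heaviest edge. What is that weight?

Some routes from 8 to 4:
8-2-9-6-4: max(1, 4, 2, 2) = 4
8-2-9-3-1-4: max(1, 4, 2, 4, 2) = 4
8-2-1-4: max(1, 4, 2) = 4
8-2-9-5-4: max(1, 4, 5, 1) = 5
8-2-5-4: max(1, 3, 1) = 3
8-2-1-3-9-6-4: max(1, 4, 4, 2, 2, 2) = 4
The minimum achievable maximum is 3.

3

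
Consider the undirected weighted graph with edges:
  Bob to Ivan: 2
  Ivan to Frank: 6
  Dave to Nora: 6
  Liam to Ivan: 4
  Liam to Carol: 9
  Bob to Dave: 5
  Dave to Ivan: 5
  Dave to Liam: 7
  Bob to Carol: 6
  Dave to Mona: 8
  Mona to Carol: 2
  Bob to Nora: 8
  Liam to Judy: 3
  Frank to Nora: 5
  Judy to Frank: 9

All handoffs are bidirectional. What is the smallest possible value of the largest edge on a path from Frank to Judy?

Checking several routes:
Frank-Nora-Dave-Ivan-Liam-Judy: max(5, 6, 5, 4, 3) = 6
Frank-Ivan-Bob-Dave-Liam-Judy: max(6, 2, 5, 7, 3) = 7
Frank-Nora-Dave-Liam-Judy: max(5, 6, 7, 3) = 7
Frank-Nora-Dave-Bob-Ivan-Liam-Judy: max(5, 6, 5, 2, 4, 3) = 6
Frank-Ivan-Liam-Judy: max(6, 4, 3) = 6
Smallest bottleneck: 6.

6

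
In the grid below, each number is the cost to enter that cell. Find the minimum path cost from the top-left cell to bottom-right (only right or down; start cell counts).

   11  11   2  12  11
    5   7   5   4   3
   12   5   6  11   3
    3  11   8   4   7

Path [0,0] [1,0] [1,1] [1,2] [1,3] [1,4] [2,4] [3,4]: 11 + 5 + 7 + 5 + 4 + 3 + 3 + 7 = 45.

45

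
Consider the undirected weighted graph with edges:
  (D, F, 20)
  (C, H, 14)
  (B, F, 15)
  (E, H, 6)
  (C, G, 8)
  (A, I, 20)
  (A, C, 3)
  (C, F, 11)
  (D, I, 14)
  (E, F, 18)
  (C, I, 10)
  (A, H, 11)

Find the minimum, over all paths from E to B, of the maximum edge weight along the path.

15

Some routes from E to B:
E-F-B: max(18, 15) = 18
E-H-A-C-F-B: max(6, 11, 3, 11, 15) = 15
E-H-C-F-B: max(6, 14, 11, 15) = 15
Smallest bottleneck: 15.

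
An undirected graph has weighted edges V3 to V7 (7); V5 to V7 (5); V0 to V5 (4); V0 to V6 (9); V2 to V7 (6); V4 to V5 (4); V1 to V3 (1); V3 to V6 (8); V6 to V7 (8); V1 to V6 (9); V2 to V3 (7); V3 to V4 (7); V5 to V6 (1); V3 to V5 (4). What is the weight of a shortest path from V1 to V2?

Some routes from V1 to V2:
V1 → V3 → V5 → V6 → V7 → V2: 1 + 4 + 1 + 8 + 6 = 20
V1 → V3 → V7 → V2: 1 + 7 + 6 = 14
V1 → V3 → V2: 1 + 7 = 8
V1 → V3 → V5 → V7 → V2: 1 + 4 + 5 + 6 = 16
The minimum is 8.

8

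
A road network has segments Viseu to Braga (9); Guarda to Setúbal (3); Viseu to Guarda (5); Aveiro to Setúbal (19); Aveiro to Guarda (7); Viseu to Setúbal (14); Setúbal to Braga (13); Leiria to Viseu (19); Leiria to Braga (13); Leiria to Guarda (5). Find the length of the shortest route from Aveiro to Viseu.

Some routes from Aveiro to Viseu:
Aveiro - Guarda - Leiria - Viseu: 7 + 5 + 19 = 31
Aveiro - Setúbal - Guarda - Viseu: 19 + 3 + 5 = 27
Aveiro - Setúbal - Viseu: 19 + 14 = 33
Aveiro - Guarda - Setúbal - Viseu: 7 + 3 + 14 = 24
Aveiro - Guarda - Setúbal - Braga - Viseu: 7 + 3 + 13 + 9 = 32
Aveiro - Guarda - Viseu: 7 + 5 = 12
Shortest: 12 mi.

12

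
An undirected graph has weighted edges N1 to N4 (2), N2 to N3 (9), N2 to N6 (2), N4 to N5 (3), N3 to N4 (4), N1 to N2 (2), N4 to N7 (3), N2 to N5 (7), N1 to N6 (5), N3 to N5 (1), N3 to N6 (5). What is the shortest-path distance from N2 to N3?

Checking several routes:
N2 → N1 → N4 → N3: 2 + 2 + 4 = 8
N2 → N6 → N3: 2 + 5 = 7
N2 → N3: 9
N2 → N1 → N4 → N5 → N3: 2 + 2 + 3 + 1 = 8
N2 → N5 → N3: 7 + 1 = 8
The minimum is 7.

7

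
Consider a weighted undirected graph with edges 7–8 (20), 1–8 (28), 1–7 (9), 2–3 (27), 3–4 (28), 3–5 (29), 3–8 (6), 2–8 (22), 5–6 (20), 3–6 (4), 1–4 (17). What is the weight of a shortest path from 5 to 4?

52

A few of the 5→4 routes:
5 → 6 → 3 → 8 → 7 → 1 → 4: 20 + 4 + 6 + 20 + 9 + 17 = 76
5 → 6 → 3 → 8 → 1 → 4: 20 + 4 + 6 + 28 + 17 = 75
5 → 3 → 4: 29 + 28 = 57
5 → 6 → 3 → 4: 20 + 4 + 28 = 52
The minimum is 52.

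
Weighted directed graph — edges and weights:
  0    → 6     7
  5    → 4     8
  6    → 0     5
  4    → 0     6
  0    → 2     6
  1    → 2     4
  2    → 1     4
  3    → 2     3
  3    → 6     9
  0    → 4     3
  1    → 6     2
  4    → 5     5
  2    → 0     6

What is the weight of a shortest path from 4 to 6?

Paths from 4 to 6:
4 - 0 - 2 - 1 - 6: 6 + 6 + 4 + 2 = 18
4 - 0 - 6: 6 + 7 = 13
The minimum is 13.

13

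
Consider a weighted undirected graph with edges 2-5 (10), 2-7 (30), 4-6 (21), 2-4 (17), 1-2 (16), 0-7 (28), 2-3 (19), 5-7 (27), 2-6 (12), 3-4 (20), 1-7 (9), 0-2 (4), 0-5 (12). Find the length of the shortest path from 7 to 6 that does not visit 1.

42

Some routes from 7 to 6 avoiding 1:
7 - 2 - 6: 30 + 12 = 42
7 - 0 - 2 - 6: 28 + 4 + 12 = 44
7 - 5 - 0 - 2 - 6: 27 + 12 + 4 + 12 = 55
7 - 5 - 2 - 6: 27 + 10 + 12 = 49
Best route has total 42.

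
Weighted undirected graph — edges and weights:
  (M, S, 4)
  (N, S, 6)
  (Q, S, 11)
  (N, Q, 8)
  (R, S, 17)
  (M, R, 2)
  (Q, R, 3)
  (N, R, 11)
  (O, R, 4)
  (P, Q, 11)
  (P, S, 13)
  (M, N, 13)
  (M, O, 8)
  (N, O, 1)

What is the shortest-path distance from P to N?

19

Comparing a few candidate routes:
P→Q→N: 11 + 8 = 19
P→Q→R→O→N: 11 + 3 + 4 + 1 = 19
P→S→M→R→O→N: 13 + 4 + 2 + 4 + 1 = 24
P→S→N: 13 + 6 = 19
Shortest: 19.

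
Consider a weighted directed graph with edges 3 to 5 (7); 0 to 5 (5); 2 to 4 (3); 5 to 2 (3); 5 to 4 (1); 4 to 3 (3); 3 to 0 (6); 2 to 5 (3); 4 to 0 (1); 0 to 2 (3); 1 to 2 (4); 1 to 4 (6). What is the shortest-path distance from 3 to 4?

Some routes from 3 to 4:
3 - 5 - 4: 7 + 1 = 8
3 - 0 - 2 - 4: 6 + 3 + 3 = 12
3 - 0 - 5 - 4: 6 + 5 + 1 = 12
Shortest: 8.

8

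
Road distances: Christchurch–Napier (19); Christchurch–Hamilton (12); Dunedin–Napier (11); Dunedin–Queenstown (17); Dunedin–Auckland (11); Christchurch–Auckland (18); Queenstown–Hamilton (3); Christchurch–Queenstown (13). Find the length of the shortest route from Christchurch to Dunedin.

29

Paths from Christchurch to Dunedin:
Christchurch → Hamilton → Queenstown → Dunedin: 12 + 3 + 17 = 32
Christchurch → Napier → Dunedin: 19 + 11 = 30
Christchurch → Queenstown → Dunedin: 13 + 17 = 30
Christchurch → Auckland → Dunedin: 18 + 11 = 29
The minimum is 29.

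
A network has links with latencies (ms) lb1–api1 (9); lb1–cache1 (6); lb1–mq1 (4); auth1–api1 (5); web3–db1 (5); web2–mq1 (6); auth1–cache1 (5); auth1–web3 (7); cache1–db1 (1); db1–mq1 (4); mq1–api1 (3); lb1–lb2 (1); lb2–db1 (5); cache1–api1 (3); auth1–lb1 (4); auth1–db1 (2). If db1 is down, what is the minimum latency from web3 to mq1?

A few of the web3→mq1 routes:
web3→auth1→cache1→api1→mq1: 7 + 5 + 3 + 3 = 18
web3→auth1→lb1→api1→mq1: 7 + 4 + 9 + 3 = 23
web3→auth1→api1→mq1: 7 + 5 + 3 = 15
web3→auth1→lb1→mq1: 7 + 4 + 4 = 15
web3→auth1→cache1→lb1→mq1: 7 + 5 + 6 + 4 = 22
web3→auth1→lb1→cache1→api1→mq1: 7 + 4 + 6 + 3 + 3 = 23
The minimum is 15 ms.

15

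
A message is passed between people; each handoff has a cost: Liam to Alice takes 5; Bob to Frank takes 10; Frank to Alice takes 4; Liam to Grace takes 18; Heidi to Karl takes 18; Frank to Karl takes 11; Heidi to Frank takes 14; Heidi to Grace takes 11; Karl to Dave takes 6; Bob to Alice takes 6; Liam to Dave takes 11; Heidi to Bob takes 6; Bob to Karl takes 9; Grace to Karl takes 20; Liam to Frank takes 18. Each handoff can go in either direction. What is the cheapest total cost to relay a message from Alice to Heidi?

Checking several routes:
Alice→Bob→Heidi: 6 + 6 = 12
Alice→Frank→Bob→Heidi: 4 + 10 + 6 = 20
Alice→Frank→Karl→Bob→Heidi: 4 + 11 + 9 + 6 = 30
Alice→Bob→Frank→Heidi: 6 + 10 + 14 = 30
Alice→Frank→Heidi: 4 + 14 = 18
Alice→Frank→Karl→Heidi: 4 + 11 + 18 = 33
Shortest: 12.

12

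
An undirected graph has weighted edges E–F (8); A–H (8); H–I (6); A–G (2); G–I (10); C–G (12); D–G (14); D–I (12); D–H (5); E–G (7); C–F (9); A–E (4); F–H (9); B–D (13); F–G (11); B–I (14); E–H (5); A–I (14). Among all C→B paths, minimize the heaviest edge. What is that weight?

13

A few of the C→B routes:
C → G → F → E → A → H → I → D → B: max(12, 11, 8, 4, 8, 6, 12, 13) = 13
C → G → F → H → D → B: max(12, 11, 9, 5, 13) = 13
C → G → F → H → I → D → B: max(12, 11, 9, 6, 12, 13) = 13
C → G → F → E → A → H → D → B: max(12, 11, 8, 4, 8, 5, 13) = 13
The minimum achievable maximum is 13.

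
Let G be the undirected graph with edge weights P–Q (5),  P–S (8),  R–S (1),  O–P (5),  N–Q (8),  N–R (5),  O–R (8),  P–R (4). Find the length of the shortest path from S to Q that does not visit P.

14

Candidate routes:
S → R → N → Q: 1 + 5 + 8 = 14
Shortest: 14.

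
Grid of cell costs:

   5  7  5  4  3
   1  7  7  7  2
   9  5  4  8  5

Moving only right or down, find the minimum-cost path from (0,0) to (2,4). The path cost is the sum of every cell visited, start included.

Best path: [0,0] -> [0,1] -> [0,2] -> [0,3] -> [0,4] -> [1,4] -> [2,4]
Cost: 5 + 7 + 5 + 4 + 3 + 2 + 5 = 31

31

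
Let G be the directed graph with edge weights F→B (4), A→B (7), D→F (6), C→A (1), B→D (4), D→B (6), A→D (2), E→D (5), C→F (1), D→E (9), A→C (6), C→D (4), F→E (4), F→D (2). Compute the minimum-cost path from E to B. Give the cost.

11

Routes from E to B:
E-D-F-B: 5 + 6 + 4 = 15
E-D-B: 5 + 6 = 11
Shortest: 11.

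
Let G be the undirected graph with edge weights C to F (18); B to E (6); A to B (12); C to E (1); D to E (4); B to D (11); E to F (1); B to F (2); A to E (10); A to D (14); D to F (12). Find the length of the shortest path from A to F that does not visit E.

Comparing a few candidate routes:
A→D→F: 14 + 12 = 26
A→B→F: 12 + 2 = 14
A→D→B→F: 14 + 11 + 2 = 27
Shortest: 14.

14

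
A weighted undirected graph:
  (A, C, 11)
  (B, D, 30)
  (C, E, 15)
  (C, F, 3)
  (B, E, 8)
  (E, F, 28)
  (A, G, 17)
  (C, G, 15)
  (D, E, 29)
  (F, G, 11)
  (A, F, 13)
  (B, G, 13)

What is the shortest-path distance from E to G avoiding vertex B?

29

A few of the E→G routes:
E -> C -> F -> G: 15 + 3 + 11 = 29
E -> F -> G: 28 + 11 = 39
E -> C -> G: 15 + 15 = 30
Shortest: 29.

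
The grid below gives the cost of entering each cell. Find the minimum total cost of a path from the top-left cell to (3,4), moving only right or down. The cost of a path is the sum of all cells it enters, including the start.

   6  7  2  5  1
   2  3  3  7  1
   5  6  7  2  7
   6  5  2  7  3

32

Take r0c0→r0c1→r0c2→r0c3→r0c4→r1c4→r2c4→r3c4 for a total of 6 + 7 + 2 + 5 + 1 + 1 + 7 + 3 = 32.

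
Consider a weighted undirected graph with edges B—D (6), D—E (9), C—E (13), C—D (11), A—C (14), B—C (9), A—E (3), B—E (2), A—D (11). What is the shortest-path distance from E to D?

8

A few of the E→D routes:
E-B-D: 2 + 6 = 8
E-A-D: 3 + 11 = 14
E-D: 9
Best route has total 8.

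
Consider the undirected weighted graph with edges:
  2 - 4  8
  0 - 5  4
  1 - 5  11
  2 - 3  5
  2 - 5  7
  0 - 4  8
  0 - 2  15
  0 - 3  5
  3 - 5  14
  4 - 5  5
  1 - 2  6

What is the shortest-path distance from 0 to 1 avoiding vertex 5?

16

Candidate routes:
0-2-1: 15 + 6 = 21
0-4-2-1: 8 + 8 + 6 = 22
0-3-2-1: 5 + 5 + 6 = 16
Best route has total 16.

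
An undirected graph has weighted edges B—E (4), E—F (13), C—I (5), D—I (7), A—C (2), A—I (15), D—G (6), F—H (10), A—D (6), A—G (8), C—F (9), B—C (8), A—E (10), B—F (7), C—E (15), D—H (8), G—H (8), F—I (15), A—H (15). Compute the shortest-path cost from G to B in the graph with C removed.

22

Comparing a few candidate routes:
G - A - E - B: 8 + 10 + 4 = 22
G - H - F - B: 8 + 10 + 7 = 25
G - D - H - F - B: 6 + 8 + 10 + 7 = 31
G - D - I - F - B: 6 + 7 + 15 + 7 = 35
G - H - F - E - B: 8 + 10 + 13 + 4 = 35
G - D - A - E - B: 6 + 6 + 10 + 4 = 26
Best route has total 22.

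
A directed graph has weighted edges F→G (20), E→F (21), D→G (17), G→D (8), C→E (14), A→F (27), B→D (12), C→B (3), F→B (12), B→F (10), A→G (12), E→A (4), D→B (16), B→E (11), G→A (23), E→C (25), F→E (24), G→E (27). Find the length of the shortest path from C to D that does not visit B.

Paths from C to D avoiding B:
C → E → A → F → G → D: 14 + 4 + 27 + 20 + 8 = 73
C → E → F → G → D: 14 + 21 + 20 + 8 = 63
C → E → A → G → D: 14 + 4 + 12 + 8 = 38
Shortest: 38.

38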